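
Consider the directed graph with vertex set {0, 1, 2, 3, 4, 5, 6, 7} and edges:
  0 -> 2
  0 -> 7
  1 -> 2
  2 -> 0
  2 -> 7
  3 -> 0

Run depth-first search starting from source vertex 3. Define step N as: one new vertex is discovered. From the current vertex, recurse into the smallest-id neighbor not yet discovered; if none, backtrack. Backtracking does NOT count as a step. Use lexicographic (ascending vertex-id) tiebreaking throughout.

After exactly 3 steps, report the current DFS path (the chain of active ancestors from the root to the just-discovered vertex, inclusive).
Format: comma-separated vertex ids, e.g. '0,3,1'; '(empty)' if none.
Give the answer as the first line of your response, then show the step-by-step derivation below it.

3,0,2

step 1: discover 3; path=3; order=3
step 2: discover 0; path=3>0; order=3,0
step 3: discover 2; path=3>0>2; order=3,0,2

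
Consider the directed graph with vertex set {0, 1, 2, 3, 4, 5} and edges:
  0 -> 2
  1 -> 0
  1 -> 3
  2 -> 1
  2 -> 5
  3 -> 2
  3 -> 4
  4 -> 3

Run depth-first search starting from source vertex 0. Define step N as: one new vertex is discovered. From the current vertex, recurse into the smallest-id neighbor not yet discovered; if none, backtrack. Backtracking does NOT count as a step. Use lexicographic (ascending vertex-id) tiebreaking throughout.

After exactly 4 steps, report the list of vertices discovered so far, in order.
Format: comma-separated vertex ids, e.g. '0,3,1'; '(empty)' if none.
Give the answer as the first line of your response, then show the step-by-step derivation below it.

0,2,1,3

step 1: discover 0; path=0; order=0
step 2: discover 2; path=0>2; order=0,2
step 3: discover 1; path=0>2>1; order=0,2,1
step 4: discover 3; path=0>2>1>3; order=0,2,1,3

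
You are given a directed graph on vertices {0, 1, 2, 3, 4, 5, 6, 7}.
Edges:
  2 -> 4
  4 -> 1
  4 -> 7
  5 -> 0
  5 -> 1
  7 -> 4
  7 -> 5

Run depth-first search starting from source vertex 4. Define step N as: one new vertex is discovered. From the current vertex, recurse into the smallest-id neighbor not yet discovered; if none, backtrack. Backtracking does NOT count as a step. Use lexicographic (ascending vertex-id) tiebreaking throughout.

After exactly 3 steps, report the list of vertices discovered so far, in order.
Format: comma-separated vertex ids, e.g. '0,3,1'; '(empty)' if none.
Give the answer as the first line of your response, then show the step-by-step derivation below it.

4,1,7

step 1: discover 4; path=4; order=4
step 2: discover 1; path=4>1; order=4,1
step 3: discover 7; path=4>7; order=4,1,7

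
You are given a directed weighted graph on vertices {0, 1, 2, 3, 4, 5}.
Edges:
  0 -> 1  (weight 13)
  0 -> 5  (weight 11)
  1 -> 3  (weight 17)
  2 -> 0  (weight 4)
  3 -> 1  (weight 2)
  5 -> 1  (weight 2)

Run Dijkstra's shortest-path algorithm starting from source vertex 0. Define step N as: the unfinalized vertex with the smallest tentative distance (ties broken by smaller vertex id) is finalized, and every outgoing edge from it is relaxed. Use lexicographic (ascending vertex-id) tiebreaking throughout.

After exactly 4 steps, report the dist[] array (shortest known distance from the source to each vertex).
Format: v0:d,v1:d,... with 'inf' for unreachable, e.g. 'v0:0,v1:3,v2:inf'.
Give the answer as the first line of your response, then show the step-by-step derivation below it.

v0:0,v1:13,v2:inf,v3:30,v4:inf,v5:11

step 1: dist = v0:0,v1:13,v2:inf,v3:inf,v4:inf,v5:11
step 2: dist = v0:0,v1:13,v2:inf,v3:inf,v4:inf,v5:11
step 3: dist = v0:0,v1:13,v2:inf,v3:30,v4:inf,v5:11
step 4: dist = v0:0,v1:13,v2:inf,v3:30,v4:inf,v5:11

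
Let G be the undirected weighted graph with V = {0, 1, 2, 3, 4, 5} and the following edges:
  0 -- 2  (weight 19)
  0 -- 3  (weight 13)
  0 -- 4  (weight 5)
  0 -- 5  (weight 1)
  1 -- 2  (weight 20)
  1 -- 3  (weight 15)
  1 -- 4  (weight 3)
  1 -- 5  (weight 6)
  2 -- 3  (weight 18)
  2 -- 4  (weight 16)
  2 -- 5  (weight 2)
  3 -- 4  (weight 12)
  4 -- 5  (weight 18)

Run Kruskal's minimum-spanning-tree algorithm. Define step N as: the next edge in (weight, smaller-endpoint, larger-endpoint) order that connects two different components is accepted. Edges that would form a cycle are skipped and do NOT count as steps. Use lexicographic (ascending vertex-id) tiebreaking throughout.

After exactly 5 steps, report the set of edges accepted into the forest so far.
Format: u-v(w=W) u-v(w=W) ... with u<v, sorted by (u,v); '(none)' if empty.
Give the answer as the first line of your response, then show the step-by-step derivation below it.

0-4(w=5) 0-5(w=1) 1-4(w=3) 2-5(w=2) 3-4(w=12)

step 1: add edge 0-5 (w=1); MST = {0-5(w=1)}
step 2: add edge 2-5 (w=2); MST = {0-5(w=1) 2-5(w=2)}
step 3: add edge 1-4 (w=3); MST = {0-5(w=1) 1-4(w=3) 2-5(w=2)}
step 4: add edge 0-4 (w=5); MST = {0-4(w=5) 0-5(w=1) 1-4(w=3) 2-5(w=2)}
step 5: add edge 3-4 (w=12); MST = {0-4(w=5) 0-5(w=1) 1-4(w=3) 2-5(w=2) 3-4(w=12)}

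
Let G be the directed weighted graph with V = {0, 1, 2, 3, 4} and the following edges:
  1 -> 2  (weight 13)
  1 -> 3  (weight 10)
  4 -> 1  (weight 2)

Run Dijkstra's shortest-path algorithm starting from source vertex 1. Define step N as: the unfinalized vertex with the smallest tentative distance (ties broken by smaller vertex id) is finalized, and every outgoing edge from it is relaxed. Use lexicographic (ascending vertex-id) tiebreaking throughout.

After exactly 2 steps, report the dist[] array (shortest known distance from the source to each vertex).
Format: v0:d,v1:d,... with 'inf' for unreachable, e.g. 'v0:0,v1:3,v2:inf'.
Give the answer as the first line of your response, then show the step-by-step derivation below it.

v0:inf,v1:0,v2:13,v3:10,v4:inf

step 1: dist = v0:inf,v1:0,v2:13,v3:10,v4:inf
step 2: dist = v0:inf,v1:0,v2:13,v3:10,v4:inf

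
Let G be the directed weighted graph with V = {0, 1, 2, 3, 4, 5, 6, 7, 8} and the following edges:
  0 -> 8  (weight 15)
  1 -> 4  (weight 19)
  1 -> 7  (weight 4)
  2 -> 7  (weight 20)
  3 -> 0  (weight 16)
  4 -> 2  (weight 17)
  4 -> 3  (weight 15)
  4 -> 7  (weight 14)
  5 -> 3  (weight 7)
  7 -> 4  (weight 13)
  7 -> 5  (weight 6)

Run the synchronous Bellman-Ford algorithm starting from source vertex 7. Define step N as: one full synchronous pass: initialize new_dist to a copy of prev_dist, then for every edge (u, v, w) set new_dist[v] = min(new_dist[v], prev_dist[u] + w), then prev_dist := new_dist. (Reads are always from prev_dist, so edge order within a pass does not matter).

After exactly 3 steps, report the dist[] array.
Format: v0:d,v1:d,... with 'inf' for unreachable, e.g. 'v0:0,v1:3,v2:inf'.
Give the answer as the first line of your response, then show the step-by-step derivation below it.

v0:29,v1:inf,v2:30,v3:13,v4:13,v5:6,v6:inf,v7:0,v8:inf

step 1: dist = v0:inf,v1:inf,v2:inf,v3:inf,v4:13,v5:6,v6:inf,v7:0,v8:inf
step 2: dist = v0:inf,v1:inf,v2:30,v3:13,v4:13,v5:6,v6:inf,v7:0,v8:inf
step 3: dist = v0:29,v1:inf,v2:30,v3:13,v4:13,v5:6,v6:inf,v7:0,v8:inf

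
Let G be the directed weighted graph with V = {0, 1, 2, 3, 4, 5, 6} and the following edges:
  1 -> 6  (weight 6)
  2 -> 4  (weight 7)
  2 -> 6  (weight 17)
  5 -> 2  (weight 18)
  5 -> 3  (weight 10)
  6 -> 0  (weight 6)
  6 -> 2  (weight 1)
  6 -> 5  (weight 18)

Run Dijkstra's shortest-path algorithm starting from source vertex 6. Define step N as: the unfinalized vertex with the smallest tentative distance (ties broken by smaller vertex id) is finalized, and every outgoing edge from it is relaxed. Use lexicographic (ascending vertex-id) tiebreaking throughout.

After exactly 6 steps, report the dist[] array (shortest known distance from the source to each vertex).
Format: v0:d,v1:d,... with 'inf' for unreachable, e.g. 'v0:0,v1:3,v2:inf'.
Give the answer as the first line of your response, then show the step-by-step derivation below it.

v0:6,v1:inf,v2:1,v3:28,v4:8,v5:18,v6:0

step 1: dist = v0:6,v1:inf,v2:1,v3:inf,v4:inf,v5:18,v6:0
step 2: dist = v0:6,v1:inf,v2:1,v3:inf,v4:8,v5:18,v6:0
step 3: dist = v0:6,v1:inf,v2:1,v3:inf,v4:8,v5:18,v6:0
step 4: dist = v0:6,v1:inf,v2:1,v3:inf,v4:8,v5:18,v6:0
step 5: dist = v0:6,v1:inf,v2:1,v3:28,v4:8,v5:18,v6:0
step 6: dist = v0:6,v1:inf,v2:1,v3:28,v4:8,v5:18,v6:0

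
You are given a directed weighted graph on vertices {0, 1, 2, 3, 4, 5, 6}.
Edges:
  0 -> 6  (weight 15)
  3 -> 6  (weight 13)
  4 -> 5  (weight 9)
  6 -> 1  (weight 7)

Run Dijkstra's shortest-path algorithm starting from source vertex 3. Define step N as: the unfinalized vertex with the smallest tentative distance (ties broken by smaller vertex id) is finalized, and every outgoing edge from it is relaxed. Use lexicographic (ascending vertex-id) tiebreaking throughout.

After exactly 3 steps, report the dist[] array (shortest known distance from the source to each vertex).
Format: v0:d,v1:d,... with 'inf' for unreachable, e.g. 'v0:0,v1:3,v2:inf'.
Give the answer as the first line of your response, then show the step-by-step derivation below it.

v0:inf,v1:20,v2:inf,v3:0,v4:inf,v5:inf,v6:13

step 1: dist = v0:inf,v1:inf,v2:inf,v3:0,v4:inf,v5:inf,v6:13
step 2: dist = v0:inf,v1:20,v2:inf,v3:0,v4:inf,v5:inf,v6:13
step 3: dist = v0:inf,v1:20,v2:inf,v3:0,v4:inf,v5:inf,v6:13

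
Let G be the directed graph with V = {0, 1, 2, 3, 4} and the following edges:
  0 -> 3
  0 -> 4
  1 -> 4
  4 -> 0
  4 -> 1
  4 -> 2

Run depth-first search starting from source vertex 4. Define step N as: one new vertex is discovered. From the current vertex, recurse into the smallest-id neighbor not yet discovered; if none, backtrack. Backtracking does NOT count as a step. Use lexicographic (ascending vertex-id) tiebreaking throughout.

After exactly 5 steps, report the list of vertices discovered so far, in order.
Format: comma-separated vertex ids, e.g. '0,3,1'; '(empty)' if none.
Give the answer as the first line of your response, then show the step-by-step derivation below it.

4,0,3,1,2

step 1: discover 4; path=4; order=4
step 2: discover 0; path=4>0; order=4,0
step 3: discover 3; path=4>0>3; order=4,0,3
step 4: discover 1; path=4>1; order=4,0,3,1
step 5: discover 2; path=4>2; order=4,0,3,1,2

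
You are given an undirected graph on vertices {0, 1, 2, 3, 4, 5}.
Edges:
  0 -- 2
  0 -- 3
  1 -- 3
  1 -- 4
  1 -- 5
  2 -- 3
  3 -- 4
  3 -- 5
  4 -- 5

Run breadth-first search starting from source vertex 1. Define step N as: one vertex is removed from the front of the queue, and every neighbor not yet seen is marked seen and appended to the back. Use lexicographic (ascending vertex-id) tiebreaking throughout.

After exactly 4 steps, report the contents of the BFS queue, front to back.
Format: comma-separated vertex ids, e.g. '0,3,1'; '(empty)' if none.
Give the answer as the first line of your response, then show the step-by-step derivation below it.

0,2

step 1: dequeue 1; queue=[3,4,5]; order=1
step 2: dequeue 3; queue=[4,5,0,2]; order=1,3
step 3: dequeue 4; queue=[5,0,2]; order=1,3,4
step 4: dequeue 5; queue=[0,2]; order=1,3,4,5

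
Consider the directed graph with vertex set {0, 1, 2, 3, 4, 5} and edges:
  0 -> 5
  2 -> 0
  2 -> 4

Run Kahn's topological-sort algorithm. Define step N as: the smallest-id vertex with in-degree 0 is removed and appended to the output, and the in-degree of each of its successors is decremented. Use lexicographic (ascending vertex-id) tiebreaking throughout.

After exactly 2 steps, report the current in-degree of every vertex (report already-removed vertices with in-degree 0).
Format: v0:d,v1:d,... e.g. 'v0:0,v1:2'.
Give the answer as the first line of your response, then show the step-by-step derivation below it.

v0:0,v1:0,v2:0,v3:0,v4:0,v5:1

step 1: output 1; order=[1]; indeg=(1,0,0,0,1,1)
step 2: output 2; order=[1,2]; indeg=(0,0,0,0,0,1)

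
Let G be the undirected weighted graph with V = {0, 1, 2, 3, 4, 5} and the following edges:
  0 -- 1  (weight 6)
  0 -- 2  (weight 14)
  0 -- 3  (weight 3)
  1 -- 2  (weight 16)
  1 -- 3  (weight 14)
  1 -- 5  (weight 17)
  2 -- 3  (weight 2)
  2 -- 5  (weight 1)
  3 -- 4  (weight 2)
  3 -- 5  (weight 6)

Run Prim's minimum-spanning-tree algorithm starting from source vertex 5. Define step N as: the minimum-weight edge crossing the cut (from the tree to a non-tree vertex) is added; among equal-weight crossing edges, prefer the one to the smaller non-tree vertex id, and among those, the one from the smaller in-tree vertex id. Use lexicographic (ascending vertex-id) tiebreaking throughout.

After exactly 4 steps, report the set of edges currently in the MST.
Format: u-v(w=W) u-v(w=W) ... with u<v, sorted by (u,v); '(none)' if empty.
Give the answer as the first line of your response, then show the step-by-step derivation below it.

0-3(w=3) 2-3(w=2) 2-5(w=1) 3-4(w=2)

step 1: add edge 2-5 (w=1); MST = {2-5(w=1)}
step 2: add edge 2-3 (w=2); MST = {2-3(w=2) 2-5(w=1)}
step 3: add edge 3-4 (w=2); MST = {2-3(w=2) 2-5(w=1) 3-4(w=2)}
step 4: add edge 0-3 (w=3); MST = {0-3(w=3) 2-3(w=2) 2-5(w=1) 3-4(w=2)}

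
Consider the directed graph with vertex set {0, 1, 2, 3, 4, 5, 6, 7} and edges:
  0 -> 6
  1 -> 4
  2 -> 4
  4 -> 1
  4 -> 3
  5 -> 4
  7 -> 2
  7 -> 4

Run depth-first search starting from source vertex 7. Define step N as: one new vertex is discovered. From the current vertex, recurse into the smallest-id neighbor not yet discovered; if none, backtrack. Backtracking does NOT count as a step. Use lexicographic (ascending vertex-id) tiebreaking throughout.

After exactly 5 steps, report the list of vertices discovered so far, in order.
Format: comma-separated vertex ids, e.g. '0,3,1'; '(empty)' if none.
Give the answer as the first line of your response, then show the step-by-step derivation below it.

7,2,4,1,3

step 1: discover 7; path=7; order=7
step 2: discover 2; path=7>2; order=7,2
step 3: discover 4; path=7>2>4; order=7,2,4
step 4: discover 1; path=7>2>4>1; order=7,2,4,1
step 5: discover 3; path=7>2>4>3; order=7,2,4,1,3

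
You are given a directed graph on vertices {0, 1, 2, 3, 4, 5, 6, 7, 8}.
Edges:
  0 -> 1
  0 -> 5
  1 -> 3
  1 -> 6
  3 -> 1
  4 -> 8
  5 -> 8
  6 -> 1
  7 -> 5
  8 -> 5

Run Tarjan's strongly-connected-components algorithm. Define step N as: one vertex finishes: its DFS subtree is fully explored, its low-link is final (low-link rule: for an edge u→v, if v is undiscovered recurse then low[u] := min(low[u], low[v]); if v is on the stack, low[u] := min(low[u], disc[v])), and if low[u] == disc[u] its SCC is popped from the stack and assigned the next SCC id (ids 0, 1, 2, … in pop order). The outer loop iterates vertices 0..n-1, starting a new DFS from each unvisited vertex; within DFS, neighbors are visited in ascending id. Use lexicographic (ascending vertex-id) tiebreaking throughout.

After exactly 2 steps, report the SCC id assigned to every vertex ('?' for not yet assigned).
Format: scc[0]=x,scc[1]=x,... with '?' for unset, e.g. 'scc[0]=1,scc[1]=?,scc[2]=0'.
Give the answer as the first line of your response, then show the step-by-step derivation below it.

scc[0]=?,scc[1]=?,scc[2]=?,scc[3]=?,scc[4]=?,scc[5]=?,scc[6]=?,scc[7]=?,scc[8]=?

step 1: low=(low[0]=0,low[1]=1,low[2]=?,low[3]=1,low[4]=?,low[5]=?,low[6]=?,low[7]=?,low[8]=?); scc=(scc[0]=?,scc[1]=?,scc[2]=?,scc[3]=?,scc[4]=?,scc[5]=?,scc[6]=?,scc[7]=?,scc[8]=?)
step 2: low=(low[0]=0,low[1]=1,low[2]=?,low[3]=1,low[4]=?,low[5]=?,low[6]=1,low[7]=?,low[8]=?); scc=(scc[0]=?,scc[1]=?,scc[2]=?,scc[3]=?,scc[4]=?,scc[5]=?,scc[6]=?,scc[7]=?,scc[8]=?)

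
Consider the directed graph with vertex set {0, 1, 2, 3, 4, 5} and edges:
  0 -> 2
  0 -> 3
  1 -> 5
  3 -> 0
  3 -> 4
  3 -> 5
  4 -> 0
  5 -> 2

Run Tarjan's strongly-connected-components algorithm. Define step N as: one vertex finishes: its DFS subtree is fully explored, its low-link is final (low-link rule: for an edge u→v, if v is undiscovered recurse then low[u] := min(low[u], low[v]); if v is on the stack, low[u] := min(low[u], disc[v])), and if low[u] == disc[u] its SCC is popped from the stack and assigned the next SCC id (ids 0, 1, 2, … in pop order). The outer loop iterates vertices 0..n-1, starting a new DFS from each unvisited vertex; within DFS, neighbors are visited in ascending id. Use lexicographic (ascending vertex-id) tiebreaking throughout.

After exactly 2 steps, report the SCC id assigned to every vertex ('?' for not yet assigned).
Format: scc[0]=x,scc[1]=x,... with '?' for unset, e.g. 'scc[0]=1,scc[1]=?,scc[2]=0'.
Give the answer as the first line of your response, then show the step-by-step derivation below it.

scc[0]=?,scc[1]=?,scc[2]=0,scc[3]=?,scc[4]=?,scc[5]=?

step 1: low=(low[0]=0,low[1]=?,low[2]=1,low[3]=?,low[4]=?,low[5]=?); scc=(scc[0]=?,scc[1]=?,scc[2]=0,scc[3]=?,scc[4]=?,scc[5]=?)
step 2: low=(low[0]=0,low[1]=?,low[2]=1,low[3]=0,low[4]=0,low[5]=?); scc=(scc[0]=?,scc[1]=?,scc[2]=0,scc[3]=?,scc[4]=?,scc[5]=?)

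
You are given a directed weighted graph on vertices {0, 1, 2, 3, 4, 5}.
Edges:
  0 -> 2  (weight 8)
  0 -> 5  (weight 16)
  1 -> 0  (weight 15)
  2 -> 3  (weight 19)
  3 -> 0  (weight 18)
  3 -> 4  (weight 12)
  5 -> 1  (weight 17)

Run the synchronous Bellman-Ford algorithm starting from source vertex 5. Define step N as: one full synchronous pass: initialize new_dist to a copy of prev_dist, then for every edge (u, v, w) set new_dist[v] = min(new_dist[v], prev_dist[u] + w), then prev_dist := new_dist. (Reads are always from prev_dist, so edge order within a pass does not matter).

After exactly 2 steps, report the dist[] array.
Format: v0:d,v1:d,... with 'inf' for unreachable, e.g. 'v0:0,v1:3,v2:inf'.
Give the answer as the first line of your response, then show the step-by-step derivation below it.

v0:32,v1:17,v2:inf,v3:inf,v4:inf,v5:0

step 1: dist = v0:inf,v1:17,v2:inf,v3:inf,v4:inf,v5:0
step 2: dist = v0:32,v1:17,v2:inf,v3:inf,v4:inf,v5:0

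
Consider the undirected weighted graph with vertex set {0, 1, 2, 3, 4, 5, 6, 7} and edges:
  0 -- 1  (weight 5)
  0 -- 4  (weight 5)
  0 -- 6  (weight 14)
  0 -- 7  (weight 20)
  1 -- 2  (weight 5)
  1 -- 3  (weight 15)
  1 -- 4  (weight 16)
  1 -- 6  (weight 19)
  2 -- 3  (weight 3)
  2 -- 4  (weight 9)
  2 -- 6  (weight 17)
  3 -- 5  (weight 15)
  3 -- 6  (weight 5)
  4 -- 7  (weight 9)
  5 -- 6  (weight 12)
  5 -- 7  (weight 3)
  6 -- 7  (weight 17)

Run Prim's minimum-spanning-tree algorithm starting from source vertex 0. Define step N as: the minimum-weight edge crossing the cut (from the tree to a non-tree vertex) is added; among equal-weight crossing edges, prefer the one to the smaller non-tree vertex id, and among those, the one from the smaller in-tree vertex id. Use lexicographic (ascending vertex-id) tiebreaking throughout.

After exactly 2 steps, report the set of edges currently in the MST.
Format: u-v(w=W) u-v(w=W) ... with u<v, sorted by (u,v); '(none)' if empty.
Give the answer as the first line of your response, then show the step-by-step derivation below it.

0-1(w=5) 1-2(w=5)

step 1: add edge 0-1 (w=5); MST = {0-1(w=5)}
step 2: add edge 1-2 (w=5); MST = {0-1(w=5) 1-2(w=5)}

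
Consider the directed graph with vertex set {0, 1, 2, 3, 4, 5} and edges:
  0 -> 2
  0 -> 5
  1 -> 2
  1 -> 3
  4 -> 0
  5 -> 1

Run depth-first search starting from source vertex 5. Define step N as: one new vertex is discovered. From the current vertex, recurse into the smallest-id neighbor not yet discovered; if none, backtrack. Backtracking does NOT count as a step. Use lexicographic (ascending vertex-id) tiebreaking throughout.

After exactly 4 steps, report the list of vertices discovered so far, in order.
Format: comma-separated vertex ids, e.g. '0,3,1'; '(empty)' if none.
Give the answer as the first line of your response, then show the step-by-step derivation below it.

5,1,2,3

step 1: discover 5; path=5; order=5
step 2: discover 1; path=5>1; order=5,1
step 3: discover 2; path=5>1>2; order=5,1,2
step 4: discover 3; path=5>1>3; order=5,1,2,3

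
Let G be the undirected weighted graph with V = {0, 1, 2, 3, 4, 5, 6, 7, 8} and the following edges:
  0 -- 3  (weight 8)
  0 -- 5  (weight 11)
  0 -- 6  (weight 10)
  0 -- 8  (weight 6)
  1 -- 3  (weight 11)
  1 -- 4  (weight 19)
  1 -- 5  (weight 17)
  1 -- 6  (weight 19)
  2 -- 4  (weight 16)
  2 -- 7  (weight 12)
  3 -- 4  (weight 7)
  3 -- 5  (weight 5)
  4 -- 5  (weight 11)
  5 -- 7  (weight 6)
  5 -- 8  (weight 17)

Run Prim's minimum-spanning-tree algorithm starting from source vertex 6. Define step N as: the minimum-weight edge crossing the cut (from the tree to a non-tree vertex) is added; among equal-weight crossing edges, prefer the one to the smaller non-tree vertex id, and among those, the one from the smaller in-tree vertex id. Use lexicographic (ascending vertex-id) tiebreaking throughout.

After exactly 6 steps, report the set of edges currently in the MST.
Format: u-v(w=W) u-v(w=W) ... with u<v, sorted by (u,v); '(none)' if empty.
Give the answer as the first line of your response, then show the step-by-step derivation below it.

0-3(w=8) 0-6(w=10) 0-8(w=6) 3-4(w=7) 3-5(w=5) 5-7(w=6)

step 1: add edge 0-6 (w=10); MST = {0-6(w=10)}
step 2: add edge 0-8 (w=6); MST = {0-6(w=10) 0-8(w=6)}
step 3: add edge 0-3 (w=8); MST = {0-3(w=8) 0-6(w=10) 0-8(w=6)}
step 4: add edge 3-5 (w=5); MST = {0-3(w=8) 0-6(w=10) 0-8(w=6) 3-5(w=5)}
step 5: add edge 5-7 (w=6); MST = {0-3(w=8) 0-6(w=10) 0-8(w=6) 3-5(w=5) 5-7(w=6)}
step 6: add edge 3-4 (w=7); MST = {0-3(w=8) 0-6(w=10) 0-8(w=6) 3-4(w=7) 3-5(w=5) 5-7(w=6)}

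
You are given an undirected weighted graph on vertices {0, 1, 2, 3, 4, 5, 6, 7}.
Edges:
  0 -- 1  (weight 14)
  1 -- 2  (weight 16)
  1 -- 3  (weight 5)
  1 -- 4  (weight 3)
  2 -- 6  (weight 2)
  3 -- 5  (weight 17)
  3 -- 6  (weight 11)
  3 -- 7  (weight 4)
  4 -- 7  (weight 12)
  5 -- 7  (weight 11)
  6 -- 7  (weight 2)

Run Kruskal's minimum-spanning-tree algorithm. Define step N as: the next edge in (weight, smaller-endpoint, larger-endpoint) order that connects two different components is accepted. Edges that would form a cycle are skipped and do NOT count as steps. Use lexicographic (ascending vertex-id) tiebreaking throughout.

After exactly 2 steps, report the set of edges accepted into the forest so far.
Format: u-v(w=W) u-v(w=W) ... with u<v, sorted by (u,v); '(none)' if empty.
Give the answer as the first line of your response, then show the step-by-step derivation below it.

2-6(w=2) 6-7(w=2)

step 1: add edge 2-6 (w=2); MST = {2-6(w=2)}
step 2: add edge 6-7 (w=2); MST = {2-6(w=2) 6-7(w=2)}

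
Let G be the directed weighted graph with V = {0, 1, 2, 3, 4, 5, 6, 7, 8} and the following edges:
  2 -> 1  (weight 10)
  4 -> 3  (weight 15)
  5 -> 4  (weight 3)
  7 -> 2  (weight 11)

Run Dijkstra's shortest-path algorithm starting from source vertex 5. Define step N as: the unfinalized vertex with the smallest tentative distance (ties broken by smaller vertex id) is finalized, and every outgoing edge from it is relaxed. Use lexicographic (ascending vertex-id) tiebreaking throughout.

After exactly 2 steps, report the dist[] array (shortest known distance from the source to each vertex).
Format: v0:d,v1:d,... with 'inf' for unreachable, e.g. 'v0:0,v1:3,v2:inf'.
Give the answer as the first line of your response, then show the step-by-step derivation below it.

v0:inf,v1:inf,v2:inf,v3:18,v4:3,v5:0,v6:inf,v7:inf,v8:inf

step 1: dist = v0:inf,v1:inf,v2:inf,v3:inf,v4:3,v5:0,v6:inf,v7:inf,v8:inf
step 2: dist = v0:inf,v1:inf,v2:inf,v3:18,v4:3,v5:0,v6:inf,v7:inf,v8:inf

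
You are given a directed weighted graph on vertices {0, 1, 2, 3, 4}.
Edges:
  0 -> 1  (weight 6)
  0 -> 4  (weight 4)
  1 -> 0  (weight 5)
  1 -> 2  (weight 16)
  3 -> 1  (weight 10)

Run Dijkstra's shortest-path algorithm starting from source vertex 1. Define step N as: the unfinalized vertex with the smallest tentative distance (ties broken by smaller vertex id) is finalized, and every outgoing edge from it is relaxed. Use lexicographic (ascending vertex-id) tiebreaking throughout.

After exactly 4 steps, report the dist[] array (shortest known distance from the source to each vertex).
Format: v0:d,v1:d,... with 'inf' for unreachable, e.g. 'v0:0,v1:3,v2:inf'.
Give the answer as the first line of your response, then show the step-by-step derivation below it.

v0:5,v1:0,v2:16,v3:inf,v4:9

step 1: dist = v0:5,v1:0,v2:16,v3:inf,v4:inf
step 2: dist = v0:5,v1:0,v2:16,v3:inf,v4:9
step 3: dist = v0:5,v1:0,v2:16,v3:inf,v4:9
step 4: dist = v0:5,v1:0,v2:16,v3:inf,v4:9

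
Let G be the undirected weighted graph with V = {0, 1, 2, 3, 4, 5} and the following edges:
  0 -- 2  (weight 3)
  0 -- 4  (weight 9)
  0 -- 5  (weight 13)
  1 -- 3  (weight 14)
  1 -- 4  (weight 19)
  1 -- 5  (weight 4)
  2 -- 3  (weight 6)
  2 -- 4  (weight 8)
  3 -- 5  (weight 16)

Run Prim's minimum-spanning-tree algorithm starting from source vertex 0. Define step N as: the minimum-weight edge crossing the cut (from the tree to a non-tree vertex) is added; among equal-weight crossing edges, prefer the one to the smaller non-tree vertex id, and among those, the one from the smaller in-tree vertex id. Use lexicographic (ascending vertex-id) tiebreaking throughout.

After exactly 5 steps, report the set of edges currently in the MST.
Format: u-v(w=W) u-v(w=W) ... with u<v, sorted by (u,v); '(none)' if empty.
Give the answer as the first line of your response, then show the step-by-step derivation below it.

0-2(w=3) 0-5(w=13) 1-5(w=4) 2-3(w=6) 2-4(w=8)

step 1: add edge 0-2 (w=3); MST = {0-2(w=3)}
step 2: add edge 2-3 (w=6); MST = {0-2(w=3) 2-3(w=6)}
step 3: add edge 2-4 (w=8); MST = {0-2(w=3) 2-3(w=6) 2-4(w=8)}
step 4: add edge 0-5 (w=13); MST = {0-2(w=3) 0-5(w=13) 2-3(w=6) 2-4(w=8)}
step 5: add edge 1-5 (w=4); MST = {0-2(w=3) 0-5(w=13) 1-5(w=4) 2-3(w=6) 2-4(w=8)}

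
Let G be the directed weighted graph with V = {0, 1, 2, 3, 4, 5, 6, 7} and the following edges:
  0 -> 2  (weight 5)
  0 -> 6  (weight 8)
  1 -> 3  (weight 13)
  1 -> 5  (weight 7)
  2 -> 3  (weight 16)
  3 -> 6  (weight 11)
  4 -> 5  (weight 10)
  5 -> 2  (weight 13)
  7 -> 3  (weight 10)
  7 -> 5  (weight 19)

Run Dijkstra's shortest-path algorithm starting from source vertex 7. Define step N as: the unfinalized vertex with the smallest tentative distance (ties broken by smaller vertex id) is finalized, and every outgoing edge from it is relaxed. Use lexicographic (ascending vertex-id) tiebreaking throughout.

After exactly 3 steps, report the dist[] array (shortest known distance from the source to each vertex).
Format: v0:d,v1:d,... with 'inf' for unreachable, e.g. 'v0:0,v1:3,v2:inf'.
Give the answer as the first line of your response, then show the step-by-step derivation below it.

v0:inf,v1:inf,v2:32,v3:10,v4:inf,v5:19,v6:21,v7:0

step 1: dist = v0:inf,v1:inf,v2:inf,v3:10,v4:inf,v5:19,v6:inf,v7:0
step 2: dist = v0:inf,v1:inf,v2:inf,v3:10,v4:inf,v5:19,v6:21,v7:0
step 3: dist = v0:inf,v1:inf,v2:32,v3:10,v4:inf,v5:19,v6:21,v7:0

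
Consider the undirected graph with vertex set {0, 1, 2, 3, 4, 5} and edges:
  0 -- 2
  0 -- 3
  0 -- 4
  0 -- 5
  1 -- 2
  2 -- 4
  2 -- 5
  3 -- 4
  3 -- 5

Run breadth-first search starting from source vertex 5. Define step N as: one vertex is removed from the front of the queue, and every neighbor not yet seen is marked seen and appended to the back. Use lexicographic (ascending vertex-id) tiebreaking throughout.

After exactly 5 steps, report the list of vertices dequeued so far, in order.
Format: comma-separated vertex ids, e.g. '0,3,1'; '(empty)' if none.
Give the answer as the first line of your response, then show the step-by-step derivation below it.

5,0,2,3,4

step 1: dequeue 5; queue=[0,2,3]; order=5
step 2: dequeue 0; queue=[2,3,4]; order=5,0
step 3: dequeue 2; queue=[3,4,1]; order=5,0,2
step 4: dequeue 3; queue=[4,1]; order=5,0,2,3
step 5: dequeue 4; queue=[1]; order=5,0,2,3,4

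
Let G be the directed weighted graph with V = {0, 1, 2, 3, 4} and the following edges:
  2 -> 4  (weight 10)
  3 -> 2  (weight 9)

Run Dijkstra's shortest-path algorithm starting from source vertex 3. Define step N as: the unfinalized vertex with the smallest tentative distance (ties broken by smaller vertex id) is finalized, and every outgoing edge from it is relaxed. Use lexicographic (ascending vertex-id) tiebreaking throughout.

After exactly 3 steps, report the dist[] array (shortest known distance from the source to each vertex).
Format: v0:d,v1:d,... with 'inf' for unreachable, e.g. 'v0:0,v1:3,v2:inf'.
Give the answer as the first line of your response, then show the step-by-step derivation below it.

v0:inf,v1:inf,v2:9,v3:0,v4:19

step 1: dist = v0:inf,v1:inf,v2:9,v3:0,v4:inf
step 2: dist = v0:inf,v1:inf,v2:9,v3:0,v4:19
step 3: dist = v0:inf,v1:inf,v2:9,v3:0,v4:19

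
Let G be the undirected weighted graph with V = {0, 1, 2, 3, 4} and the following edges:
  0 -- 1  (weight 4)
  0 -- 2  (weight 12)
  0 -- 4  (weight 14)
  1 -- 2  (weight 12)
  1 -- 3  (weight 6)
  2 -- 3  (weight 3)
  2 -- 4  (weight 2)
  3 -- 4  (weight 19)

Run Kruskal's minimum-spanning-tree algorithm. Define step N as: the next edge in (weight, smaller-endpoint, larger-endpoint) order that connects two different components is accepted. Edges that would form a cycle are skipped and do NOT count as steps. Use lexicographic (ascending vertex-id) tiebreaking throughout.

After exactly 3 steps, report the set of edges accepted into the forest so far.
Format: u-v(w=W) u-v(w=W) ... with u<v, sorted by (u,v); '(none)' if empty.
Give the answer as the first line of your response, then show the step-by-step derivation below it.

0-1(w=4) 2-3(w=3) 2-4(w=2)

step 1: add edge 2-4 (w=2); MST = {2-4(w=2)}
step 2: add edge 2-3 (w=3); MST = {2-3(w=3) 2-4(w=2)}
step 3: add edge 0-1 (w=4); MST = {0-1(w=4) 2-3(w=3) 2-4(w=2)}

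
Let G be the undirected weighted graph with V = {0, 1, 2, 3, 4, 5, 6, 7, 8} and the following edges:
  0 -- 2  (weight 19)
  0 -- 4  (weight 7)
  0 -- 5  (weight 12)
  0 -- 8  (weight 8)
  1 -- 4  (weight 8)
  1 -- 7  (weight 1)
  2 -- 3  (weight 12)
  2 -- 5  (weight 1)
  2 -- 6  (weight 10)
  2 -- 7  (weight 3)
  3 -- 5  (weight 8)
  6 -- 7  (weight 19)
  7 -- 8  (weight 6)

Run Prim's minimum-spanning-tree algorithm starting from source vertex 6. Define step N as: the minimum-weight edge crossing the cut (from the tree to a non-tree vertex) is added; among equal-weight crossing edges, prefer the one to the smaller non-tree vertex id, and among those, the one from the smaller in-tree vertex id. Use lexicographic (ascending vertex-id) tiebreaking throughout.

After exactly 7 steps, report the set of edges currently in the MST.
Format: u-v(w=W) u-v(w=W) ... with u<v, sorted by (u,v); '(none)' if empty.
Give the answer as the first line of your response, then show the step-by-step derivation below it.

0-4(w=7) 0-8(w=8) 1-7(w=1) 2-5(w=1) 2-6(w=10) 2-7(w=3) 7-8(w=6)

step 1: add edge 2-6 (w=10); MST = {2-6(w=10)}
step 2: add edge 2-5 (w=1); MST = {2-5(w=1) 2-6(w=10)}
step 3: add edge 2-7 (w=3); MST = {2-5(w=1) 2-6(w=10) 2-7(w=3)}
step 4: add edge 1-7 (w=1); MST = {1-7(w=1) 2-5(w=1) 2-6(w=10) 2-7(w=3)}
step 5: add edge 7-8 (w=6); MST = {1-7(w=1) 2-5(w=1) 2-6(w=10) 2-7(w=3) 7-8(w=6)}
step 6: add edge 0-8 (w=8); MST = {0-8(w=8) 1-7(w=1) 2-5(w=1) 2-6(w=10) 2-7(w=3) 7-8(w=6)}
step 7: add edge 0-4 (w=7); MST = {0-4(w=7) 0-8(w=8) 1-7(w=1) 2-5(w=1) 2-6(w=10) 2-7(w=3) 7-8(w=6)}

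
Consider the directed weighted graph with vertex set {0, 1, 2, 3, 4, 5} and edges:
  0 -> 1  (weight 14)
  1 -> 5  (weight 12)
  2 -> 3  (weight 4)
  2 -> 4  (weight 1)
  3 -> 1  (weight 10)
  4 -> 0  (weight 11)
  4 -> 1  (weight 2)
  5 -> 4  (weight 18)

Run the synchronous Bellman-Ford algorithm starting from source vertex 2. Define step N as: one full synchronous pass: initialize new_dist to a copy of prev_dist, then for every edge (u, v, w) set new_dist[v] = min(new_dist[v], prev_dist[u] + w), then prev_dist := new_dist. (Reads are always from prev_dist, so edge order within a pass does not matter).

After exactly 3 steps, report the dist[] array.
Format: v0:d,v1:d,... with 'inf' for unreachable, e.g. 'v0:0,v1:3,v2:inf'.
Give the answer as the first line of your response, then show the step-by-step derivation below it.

v0:12,v1:3,v2:0,v3:4,v4:1,v5:15

step 1: dist = v0:inf,v1:inf,v2:0,v3:4,v4:1,v5:inf
step 2: dist = v0:12,v1:3,v2:0,v3:4,v4:1,v5:inf
step 3: dist = v0:12,v1:3,v2:0,v3:4,v4:1,v5:15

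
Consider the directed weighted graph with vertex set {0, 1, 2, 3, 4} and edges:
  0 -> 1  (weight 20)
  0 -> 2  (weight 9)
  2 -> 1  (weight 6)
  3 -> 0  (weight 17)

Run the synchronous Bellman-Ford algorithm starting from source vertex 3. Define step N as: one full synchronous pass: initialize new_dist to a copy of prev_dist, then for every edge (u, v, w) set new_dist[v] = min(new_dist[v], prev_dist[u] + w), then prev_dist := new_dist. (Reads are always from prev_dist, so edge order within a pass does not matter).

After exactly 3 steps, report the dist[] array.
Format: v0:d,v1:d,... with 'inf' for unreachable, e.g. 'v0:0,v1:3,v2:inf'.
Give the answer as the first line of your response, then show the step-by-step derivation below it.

v0:17,v1:32,v2:26,v3:0,v4:inf

step 1: dist = v0:17,v1:inf,v2:inf,v3:0,v4:inf
step 2: dist = v0:17,v1:37,v2:26,v3:0,v4:inf
step 3: dist = v0:17,v1:32,v2:26,v3:0,v4:inf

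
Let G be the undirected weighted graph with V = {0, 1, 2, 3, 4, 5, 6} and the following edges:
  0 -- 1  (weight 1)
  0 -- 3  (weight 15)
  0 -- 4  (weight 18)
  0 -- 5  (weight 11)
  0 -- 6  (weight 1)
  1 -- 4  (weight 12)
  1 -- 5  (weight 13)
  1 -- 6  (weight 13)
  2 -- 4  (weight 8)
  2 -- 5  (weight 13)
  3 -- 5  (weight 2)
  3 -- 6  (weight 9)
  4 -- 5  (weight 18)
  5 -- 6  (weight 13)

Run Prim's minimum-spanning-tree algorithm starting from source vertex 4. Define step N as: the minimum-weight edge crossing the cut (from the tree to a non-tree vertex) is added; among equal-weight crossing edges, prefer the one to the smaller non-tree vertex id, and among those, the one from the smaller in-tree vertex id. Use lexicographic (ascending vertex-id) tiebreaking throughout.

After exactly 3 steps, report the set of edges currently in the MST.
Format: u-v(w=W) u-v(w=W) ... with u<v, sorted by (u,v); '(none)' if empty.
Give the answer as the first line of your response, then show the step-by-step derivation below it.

0-1(w=1) 1-4(w=12) 2-4(w=8)

step 1: add edge 2-4 (w=8); MST = {2-4(w=8)}
step 2: add edge 1-4 (w=12); MST = {1-4(w=12) 2-4(w=8)}
step 3: add edge 0-1 (w=1); MST = {0-1(w=1) 1-4(w=12) 2-4(w=8)}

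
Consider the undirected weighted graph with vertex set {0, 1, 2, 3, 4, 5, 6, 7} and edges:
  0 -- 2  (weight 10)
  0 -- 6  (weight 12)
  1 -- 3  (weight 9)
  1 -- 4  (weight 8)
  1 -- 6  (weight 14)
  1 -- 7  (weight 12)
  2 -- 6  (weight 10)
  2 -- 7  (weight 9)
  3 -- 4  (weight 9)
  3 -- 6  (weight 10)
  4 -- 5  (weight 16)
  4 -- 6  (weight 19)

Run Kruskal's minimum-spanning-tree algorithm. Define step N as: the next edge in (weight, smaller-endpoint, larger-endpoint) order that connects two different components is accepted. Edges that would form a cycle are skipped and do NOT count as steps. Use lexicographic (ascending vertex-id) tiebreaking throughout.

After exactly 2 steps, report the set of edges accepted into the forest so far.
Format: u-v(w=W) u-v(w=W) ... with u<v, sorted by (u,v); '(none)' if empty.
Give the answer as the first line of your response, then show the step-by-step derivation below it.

1-3(w=9) 1-4(w=8)

step 1: add edge 1-4 (w=8); MST = {1-4(w=8)}
step 2: add edge 1-3 (w=9); MST = {1-3(w=9) 1-4(w=8)}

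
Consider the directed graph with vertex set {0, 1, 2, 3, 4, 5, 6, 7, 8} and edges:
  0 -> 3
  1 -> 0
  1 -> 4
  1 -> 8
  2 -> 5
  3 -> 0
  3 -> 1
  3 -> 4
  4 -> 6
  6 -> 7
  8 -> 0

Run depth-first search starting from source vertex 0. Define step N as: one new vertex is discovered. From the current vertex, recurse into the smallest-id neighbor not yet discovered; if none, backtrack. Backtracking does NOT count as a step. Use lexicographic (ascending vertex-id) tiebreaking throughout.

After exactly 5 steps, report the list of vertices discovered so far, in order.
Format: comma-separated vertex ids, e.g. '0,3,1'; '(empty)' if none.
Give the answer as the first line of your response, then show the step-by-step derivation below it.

0,3,1,4,6

step 1: discover 0; path=0; order=0
step 2: discover 3; path=0>3; order=0,3
step 3: discover 1; path=0>3>1; order=0,3,1
step 4: discover 4; path=0>3>1>4; order=0,3,1,4
step 5: discover 6; path=0>3>1>4>6; order=0,3,1,4,6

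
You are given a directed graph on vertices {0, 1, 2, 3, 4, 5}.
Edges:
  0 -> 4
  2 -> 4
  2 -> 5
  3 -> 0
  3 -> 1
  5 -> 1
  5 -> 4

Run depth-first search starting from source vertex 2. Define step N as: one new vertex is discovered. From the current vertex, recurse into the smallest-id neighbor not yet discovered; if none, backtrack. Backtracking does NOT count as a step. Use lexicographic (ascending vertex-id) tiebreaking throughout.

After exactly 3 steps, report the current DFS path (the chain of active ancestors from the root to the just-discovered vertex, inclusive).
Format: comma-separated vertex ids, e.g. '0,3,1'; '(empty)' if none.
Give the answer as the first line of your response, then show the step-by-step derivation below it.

2,5

step 1: discover 2; path=2; order=2
step 2: discover 4; path=2>4; order=2,4
step 3: discover 5; path=2>5; order=2,4,5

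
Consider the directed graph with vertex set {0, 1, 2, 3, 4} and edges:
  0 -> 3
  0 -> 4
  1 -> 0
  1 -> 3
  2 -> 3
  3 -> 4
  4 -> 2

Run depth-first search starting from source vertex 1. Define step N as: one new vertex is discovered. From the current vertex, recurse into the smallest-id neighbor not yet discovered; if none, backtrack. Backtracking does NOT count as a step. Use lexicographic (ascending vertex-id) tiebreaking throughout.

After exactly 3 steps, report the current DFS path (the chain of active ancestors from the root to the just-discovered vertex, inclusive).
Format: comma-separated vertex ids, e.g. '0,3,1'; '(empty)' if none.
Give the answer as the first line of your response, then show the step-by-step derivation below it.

1,0,3

step 1: discover 1; path=1; order=1
step 2: discover 0; path=1>0; order=1,0
step 3: discover 3; path=1>0>3; order=1,0,3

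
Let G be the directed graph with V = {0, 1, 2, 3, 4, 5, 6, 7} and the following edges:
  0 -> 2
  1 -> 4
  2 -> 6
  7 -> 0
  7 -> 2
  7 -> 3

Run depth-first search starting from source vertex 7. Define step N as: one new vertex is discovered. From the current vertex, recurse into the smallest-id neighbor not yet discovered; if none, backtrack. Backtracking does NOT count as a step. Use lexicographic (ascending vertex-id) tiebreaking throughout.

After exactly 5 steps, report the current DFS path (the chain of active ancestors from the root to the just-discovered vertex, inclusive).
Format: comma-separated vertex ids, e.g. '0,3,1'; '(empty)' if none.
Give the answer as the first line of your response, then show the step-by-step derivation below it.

7,3

step 1: discover 7; path=7; order=7
step 2: discover 0; path=7>0; order=7,0
step 3: discover 2; path=7>0>2; order=7,0,2
step 4: discover 6; path=7>0>2>6; order=7,0,2,6
step 5: discover 3; path=7>3; order=7,0,2,6,3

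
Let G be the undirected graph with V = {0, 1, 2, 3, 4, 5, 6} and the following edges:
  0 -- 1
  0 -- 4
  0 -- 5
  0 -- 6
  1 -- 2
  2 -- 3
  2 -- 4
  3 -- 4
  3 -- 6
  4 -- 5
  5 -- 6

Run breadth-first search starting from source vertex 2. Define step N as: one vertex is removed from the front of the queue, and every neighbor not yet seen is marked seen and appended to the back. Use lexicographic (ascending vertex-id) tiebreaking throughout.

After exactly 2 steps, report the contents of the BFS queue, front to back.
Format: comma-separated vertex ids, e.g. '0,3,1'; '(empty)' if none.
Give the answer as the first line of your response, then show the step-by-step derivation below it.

3,4,0

step 1: dequeue 2; queue=[1,3,4]; order=2
step 2: dequeue 1; queue=[3,4,0]; order=2,1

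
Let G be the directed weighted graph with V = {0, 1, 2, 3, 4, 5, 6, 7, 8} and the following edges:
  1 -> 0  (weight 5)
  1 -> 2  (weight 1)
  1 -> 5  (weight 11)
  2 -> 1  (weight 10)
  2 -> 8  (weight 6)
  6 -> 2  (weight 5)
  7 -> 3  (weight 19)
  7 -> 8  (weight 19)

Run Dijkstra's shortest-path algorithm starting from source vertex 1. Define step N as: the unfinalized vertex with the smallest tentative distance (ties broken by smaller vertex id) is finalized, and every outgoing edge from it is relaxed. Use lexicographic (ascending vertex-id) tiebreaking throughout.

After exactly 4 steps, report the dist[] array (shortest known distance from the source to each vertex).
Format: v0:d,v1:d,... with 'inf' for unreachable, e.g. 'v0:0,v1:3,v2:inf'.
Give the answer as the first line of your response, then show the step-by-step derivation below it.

v0:5,v1:0,v2:1,v3:inf,v4:inf,v5:11,v6:inf,v7:inf,v8:7

step 1: dist = v0:5,v1:0,v2:1,v3:inf,v4:inf,v5:11,v6:inf,v7:inf,v8:inf
step 2: dist = v0:5,v1:0,v2:1,v3:inf,v4:inf,v5:11,v6:inf,v7:inf,v8:7
step 3: dist = v0:5,v1:0,v2:1,v3:inf,v4:inf,v5:11,v6:inf,v7:inf,v8:7
step 4: dist = v0:5,v1:0,v2:1,v3:inf,v4:inf,v5:11,v6:inf,v7:inf,v8:7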